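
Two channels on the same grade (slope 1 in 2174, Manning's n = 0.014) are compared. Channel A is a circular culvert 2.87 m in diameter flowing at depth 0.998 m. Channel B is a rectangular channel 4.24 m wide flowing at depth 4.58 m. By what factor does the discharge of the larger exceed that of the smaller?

18.5

Channel A: For a circular section of diameter D = 2.87 m at depth y = 0.998 m, the central angle is θ = 2 arccos(1 − 2y/D) = 2.523 rad. Then A = (D²/8)(θ − sin θ) = 2 m² and P = Dθ/2 = 3.62 m. Hydraulic radius R = A/P = 2/3.62 = 0.5525 m. Q_A = (1/0.014)·2·0.5525^(2/3)·√0.00046 = 2.063 m³/s.
Channel B: Flow area A = b·y = 4.24 × 4.58 = 19.42 m². Wetted perimeter P = b + 2y = 4.24 + 2×4.58 = 13.4 m. Hydraulic radius R = A/P = 19.42/13.4 = 1.449 m. Q_B = (1/0.014)·19.42·1.449^(2/3)·√0.00046 = 38.1 m³/s.
The larger discharge is 38.1 m³/s and the smaller is 2.063 m³/s; the ratio is 18.5.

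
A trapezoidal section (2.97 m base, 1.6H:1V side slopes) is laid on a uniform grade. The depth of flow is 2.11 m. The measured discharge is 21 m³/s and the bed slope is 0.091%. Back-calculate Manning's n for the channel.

n = 0.022

With bottom width b = 2.97 m and side slope z = 1.6: A = (b + zy)y = (2.97 + 1.6×2.11)×2.11 = 13.39 m²; P = b + 2y√(1+z²) = 2.97 + 2×2.11×1.887 = 10.93 m.
Hydraulic radius R = A/P = 13.39/10.93 = 1.225 m.
Rearranging Manning's equation: n = (1/Q) A R^(2/3) S^(1/2) = (1/21) × 13.39 × 1.225^(2/3) × √0.00091 = 0.022.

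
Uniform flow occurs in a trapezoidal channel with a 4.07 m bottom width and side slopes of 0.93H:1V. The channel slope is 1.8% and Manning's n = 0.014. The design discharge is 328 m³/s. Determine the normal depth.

Manning's equation rearranged: A R^(2/3) = nQ / (1·√S) = 0.014 × 328 / (√0.018) = 34.23.
Trying y = 3.8 m: A R^(2/3) = 45.87 — over.
Trying y = 2.78 m: A R^(2/3) = 25.17 — short.
Trying y = 3.27 m: A R^(2/3) = 34.26 — ≈ 34.23.

y_n = 3.27 m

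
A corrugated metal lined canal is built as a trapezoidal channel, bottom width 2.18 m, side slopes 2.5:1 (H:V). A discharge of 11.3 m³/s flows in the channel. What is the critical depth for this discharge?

At critical depth, Q² T / (g A³) = 1, i.e. A³/T = Q²/g = 11.3²/9.81 = 13.02.
Try y = 1.2 m: A³/T = 29.36 — high.
Try y = 0.792 m: A³/T = 5.825 — low.
Try y = 0.977 m: A³/T = 13.04 — close enough.

y_c = 0.977 m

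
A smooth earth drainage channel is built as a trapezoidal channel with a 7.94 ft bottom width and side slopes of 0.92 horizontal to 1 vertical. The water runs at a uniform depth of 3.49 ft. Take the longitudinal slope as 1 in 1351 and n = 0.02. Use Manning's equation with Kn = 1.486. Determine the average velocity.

With bottom width b = 7.94 ft and side slope z = 0.92: A = (b + zy)y = (7.94 + 0.92×3.49)×3.49 = 38.92 ft²; P = b + 2y√(1+z²) = 7.94 + 2×3.49×1.359 = 17.42 ft.
Hydraulic radius R = A/P = 38.92/17.42 = 2.233 ft.
From Manning's equation, V = (1.486/n) R^(2/3) S^(1/2) = (1.486/0.02) × 2.233^(2/3) × 0.0007402^(1/2) = 3.45 ft/s.

V = 3.45 ft/s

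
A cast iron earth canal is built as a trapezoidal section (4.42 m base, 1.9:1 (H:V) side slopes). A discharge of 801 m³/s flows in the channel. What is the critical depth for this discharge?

At critical depth, Q² T / (g A³) = 1, i.e. A³/T = Q²/g = 801²/9.81 = 65400.
At y = 7.67 m: A³/T = 92100 — high.
At y = 4.99 m: A³/T = 14270 — low.
At y = 7.1 m: A³/T = 65480 — ≈ 65400.

y_c = 7.1 m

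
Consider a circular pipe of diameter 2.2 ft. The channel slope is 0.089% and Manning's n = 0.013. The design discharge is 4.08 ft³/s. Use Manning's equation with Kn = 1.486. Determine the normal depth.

Manning's equation rearranged: A R^(2/3) = nQ / (1.486·√S) = 0.013 × 4.08 / (1.486 × √0.00089) = 1.196.
Try y = 0.937 ft: A R^(2/3) = 0.9636 — too small.
Try y = 1.22 ft: A R^(2/3) = 1.515 — too large.
Try y = 1.06 ft: A R^(2/3) = 1.198 — close enough.

y_n = 1.06 ft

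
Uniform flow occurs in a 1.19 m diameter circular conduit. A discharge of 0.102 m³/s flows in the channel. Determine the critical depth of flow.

y_c = 0.168 m

At critical depth, Q² T / (g A³) = 1, i.e. A³/T = Q²/g = 0.102²/9.81 = 0.001061.
Trying y = 0.212 m: A³/T = 0.00265 — too large.
Trying y = 0.125 m: A³/T = 0.00033 — too small.
Trying y = 0.168 m: A³/T = 0.001061 — matches.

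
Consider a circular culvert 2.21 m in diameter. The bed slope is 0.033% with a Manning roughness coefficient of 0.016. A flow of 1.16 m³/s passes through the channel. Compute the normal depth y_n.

y_n = 0.966 m

Manning's equation rearranged: A R^(2/3) = nQ / (1·√S) = 0.016 × 1.16 / (√0.00033) = 1.022.
At y = 0.727 m: A R^(2/3) = 0.6038 — low.
At y = 1.16 m: A R^(2/3) = 1.401 — high.
At y = 0.966 m: A R^(2/3) = 1.022 — close enough.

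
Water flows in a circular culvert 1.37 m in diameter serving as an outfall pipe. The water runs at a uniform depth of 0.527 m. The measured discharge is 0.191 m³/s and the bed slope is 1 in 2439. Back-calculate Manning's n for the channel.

n = 0.024

For a circular section of diameter D = 1.37 m at depth y = 0.527 m, the central angle is θ = 2 arccos(1 − 2y/D) = 2.676 rad. Then A = (D²/8)(θ − sin θ) = 0.5225 m² and P = Dθ/2 = 1.833 m.
Hydraulic radius R = A/P = 0.5225/1.833 = 0.2851 m.
Rearranging Manning's equation: n = (1/Q) A R^(2/3) S^(1/2) = (1/0.191) × 0.5225 × 0.2851^(2/3) × √0.00041 = 0.024.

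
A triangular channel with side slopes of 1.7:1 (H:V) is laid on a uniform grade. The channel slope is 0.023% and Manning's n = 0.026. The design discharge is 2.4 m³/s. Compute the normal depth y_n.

y_n = 1.72 m

Manning's equation rearranged: A R^(2/3) = nQ / (1·√S) = 0.026 × 2.4 / (√0.00023) = 4.115.
At y = 2.19 m: A R^(2/3) = 7.845 — high.
At y = 1.3 m: A R^(2/3) = 1.953 — low.
At y = 1.72 m: A R^(2/3) = 4.119 — matches.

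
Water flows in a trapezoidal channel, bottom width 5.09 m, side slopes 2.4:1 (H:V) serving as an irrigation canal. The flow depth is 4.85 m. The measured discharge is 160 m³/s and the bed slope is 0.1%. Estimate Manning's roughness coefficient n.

n = 0.0309

With bottom width b = 5.09 m and side slope z = 2.4: A = (b + zy)y = (5.09 + 2.4×4.85)×4.85 = 81.14 m²; P = b + 2y√(1+z²) = 5.09 + 2×4.85×2.6 = 30.31 m.
Hydraulic radius R = A/P = 81.14/30.31 = 2.677 m.
Rearranging Manning's equation: n = (1/Q) A R^(2/3) S^(1/2) = (1/160) × 81.14 × 2.677^(2/3) × √0.001 = 0.0309.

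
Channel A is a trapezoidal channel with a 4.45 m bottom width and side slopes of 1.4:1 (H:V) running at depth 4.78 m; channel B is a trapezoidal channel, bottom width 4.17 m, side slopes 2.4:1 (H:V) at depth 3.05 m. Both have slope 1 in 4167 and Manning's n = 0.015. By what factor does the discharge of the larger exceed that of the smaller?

1.95

Channel A: With bottom width b = 4.45 m and side slope z = 1.4: A = (b + zy)y = (4.45 + 1.4×4.78)×4.78 = 53.26 m²; P = b + 2y√(1+z²) = 4.45 + 2×4.78×1.72 = 20.9 m. Hydraulic radius R = A/P = 53.26/20.9 = 2.549 m. Q_A = (1/0.015)·53.26·2.549^(2/3)·√0.00024 = 102.6 m³/s.
Channel B: With bottom width b = 4.17 m and side slope z = 2.4: A = (b + zy)y = (4.17 + 2.4×3.05)×3.05 = 35.04 m²; P = b + 2y√(1+z²) = 4.17 + 2×3.05×2.6 = 20.03 m. Hydraulic radius R = A/P = 35.04/20.03 = 1.75 m. Q_B = (1/0.015)·35.04·1.75^(2/3)·√0.00024 = 52.55 m³/s.
The larger discharge is 102.6 m³/s and the smaller is 52.55 m³/s; the ratio is 1.95.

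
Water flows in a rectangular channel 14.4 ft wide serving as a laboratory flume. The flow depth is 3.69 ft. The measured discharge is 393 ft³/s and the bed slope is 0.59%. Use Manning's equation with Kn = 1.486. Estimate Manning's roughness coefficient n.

n = 0.028

Flow area A = b·y = 14.4 × 3.69 = 53.14 ft². Wetted perimeter P = b + 2y = 14.4 + 2×3.69 = 21.78 ft.
Hydraulic radius R = A/P = 53.14/21.78 = 2.44 ft.
Rearranging Manning's equation: n = (1.486/Q) A R^(2/3) S^(1/2) = (1.486/393) × 53.14 × 2.44^(2/3) × √0.0059 = 0.028.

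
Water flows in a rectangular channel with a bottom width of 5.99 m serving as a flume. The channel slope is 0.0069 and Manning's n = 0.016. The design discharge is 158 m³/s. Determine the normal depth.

Manning's equation rearranged: A R^(2/3) = nQ / (1·√S) = 0.016 × 158 / (√0.0069) = 30.43.
At y = 2.6 m: A R^(2/3) = 19.41 — low.
At y = 4.35 m: A R^(2/3) = 38.18 — high.
At y = 3.65 m: A R^(2/3) = 30.47 — matches.

y_n = 3.65 m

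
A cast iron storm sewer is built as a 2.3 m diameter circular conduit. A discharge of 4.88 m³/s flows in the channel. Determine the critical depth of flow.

y_c = 1.02 m

At critical depth, Q² T / (g A³) = 1, i.e. A³/T = Q²/g = 4.88²/9.81 = 2.428.
At y = 0.89 m: A³/T = 1.46 — low.
At y = 1.2 m: A³/T = 4.586 — high.
At y = 1.02 m: A³/T = 2.464 — matches.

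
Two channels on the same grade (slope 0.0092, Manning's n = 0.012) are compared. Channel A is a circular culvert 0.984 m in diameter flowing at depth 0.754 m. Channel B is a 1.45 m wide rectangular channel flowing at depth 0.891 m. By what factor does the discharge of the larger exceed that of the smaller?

Channel A: For a circular section of diameter D = 0.984 m at depth y = 0.754 m, the central angle is θ = 2 arccos(1 − 2y/D) = 4.265 rad. Then A = (D²/8)(θ − sin θ) = 0.6253 m² and P = Dθ/2 = 2.098 m. Hydraulic radius R = A/P = 0.6253/2.098 = 0.298 m. Q_A = (1/0.012)·0.6253·0.298^(2/3)·√0.0092 = 2.23 m³/s.
Channel B: Flow area A = b·y = 1.45 × 0.891 = 1.292 m². Wetted perimeter P = b + 2y = 1.45 + 2×0.891 = 3.232 m. Hydraulic radius R = A/P = 1.292/3.232 = 0.3997 m. Q_B = (1/0.012)·1.292·0.3997^(2/3)·√0.0092 = 5.604 m³/s.
The larger discharge is 5.604 m³/s and the smaller is 2.23 m³/s; the ratio is 2.51.

2.51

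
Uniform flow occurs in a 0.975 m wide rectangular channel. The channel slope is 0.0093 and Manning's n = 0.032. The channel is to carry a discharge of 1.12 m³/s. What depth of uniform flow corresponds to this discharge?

y_n = 0.836 m

Manning's equation rearranged: A R^(2/3) = nQ / (1·√S) = 0.032 × 1.12 / (√0.0093) = 0.3716.
Trying y = 1 m: A R^(2/3) = 0.4635 — high.
Trying y = 0.836 m: A R^(2/3) = 0.3717 — matches.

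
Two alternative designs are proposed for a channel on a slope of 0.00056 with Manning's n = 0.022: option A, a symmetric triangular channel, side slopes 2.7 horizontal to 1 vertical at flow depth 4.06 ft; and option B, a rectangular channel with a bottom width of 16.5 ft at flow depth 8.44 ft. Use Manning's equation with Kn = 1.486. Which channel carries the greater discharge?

channel B

Channel A: For a triangular section with side slope z = 2.7: A = zy² = 2.7×4.06² = 44.51 ft²; P = 2y√(1+z²) = 2×4.06×2.879 = 23.38 ft. Hydraulic radius R = A/P = 44.51/23.38 = 1.904 ft. Q_A = (1.486/0.022)·44.51·1.904^(2/3)·√0.00056 = 109.3 ft³/s.
Channel B: Flow area A = b·y = 16.5 × 8.44 = 139.3 ft². Wetted perimeter P = b + 2y = 16.5 + 2×8.44 = 33.38 ft. Hydraulic radius R = A/P = 139.3/33.38 = 4.172 ft. Q_B = (1.486/0.022)·139.3·4.172^(2/3)·√0.00056 = 576.9 ft³/s.
Q_A = 109.3 ft³/s vs Q_B = 576.9 ft³/s, so channel B carries more.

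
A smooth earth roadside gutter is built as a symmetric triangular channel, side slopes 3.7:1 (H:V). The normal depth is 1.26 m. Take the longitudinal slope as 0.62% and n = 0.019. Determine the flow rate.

Q = 17.5 m³/s

For a triangular section with side slope z = 3.7: A = zy² = 3.7×1.26² = 5.874 m²; P = 2y√(1+z²) = 2×1.26×3.833 = 9.659 m.
Hydraulic radius R = A/P = 5.874/9.659 = 0.6082 m.
Manning's equation: Q = (1/n) A R^(2/3) S^(1/2) = (1/0.019) × 5.874 × 0.6082^(2/3) × 0.0062^(1/2) = 17.5 m³/s.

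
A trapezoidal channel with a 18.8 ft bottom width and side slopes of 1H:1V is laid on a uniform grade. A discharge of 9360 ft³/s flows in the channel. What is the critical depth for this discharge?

At critical depth, Q² T / (g A³) = 1, i.e. A³/T = Q²/g = 9360²/32.2 = 2721000.
At y = 13.4 ft: A³/T = 1762000 — too small.
At y = 16.9 ft: A³/T = 4175000 — too large.
At y = 15.1 ft: A³/T = 2737000 — ≈ 2721000.

y_c = 15.1 ft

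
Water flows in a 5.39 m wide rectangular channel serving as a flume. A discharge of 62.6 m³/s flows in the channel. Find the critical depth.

y_c = 2.4 m

For a rectangular channel, critical depth y_c = (q²/g)^(1/3) where q = Q/b = 62.6/5.39 = 11.61 m²/s.
So y_c = (11.61²/9.81)^(1/3) = 2.4 m.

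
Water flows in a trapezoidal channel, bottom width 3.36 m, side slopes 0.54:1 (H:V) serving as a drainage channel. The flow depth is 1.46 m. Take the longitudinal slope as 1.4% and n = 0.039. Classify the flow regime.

With bottom width b = 3.36 m and side slope z = 0.54: A = (b + zy)y = (3.36 + 0.54×1.46)×1.46 = 6.057 m²; P = b + 2y√(1+z²) = 3.36 + 2×1.46×1.136 = 6.679 m.
Hydraulic radius R = A/P = 6.057/6.679 = 0.9069 m.
V = (1/n) R^(2/3) √S = (1/0.039) × 0.9069^(2/3) × √0.014 = 2.843 m/s. Hydraulic depth D_h = A/T = 6.057/4.937 = 1.227 m.
Froude number Fr = V/√(g·D_h) = 2.843/√(9.81×1.227) = 0.819, which is less than 1, so the flow is subcritical.

subcritical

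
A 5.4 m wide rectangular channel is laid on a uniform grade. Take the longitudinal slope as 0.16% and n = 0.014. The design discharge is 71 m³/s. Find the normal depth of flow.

Manning's equation rearranged: A R^(2/3) = nQ / (1·√S) = 0.014 × 71 / (√0.0016) = 24.85.
Trying y = 2.62 m: A R^(2/3) = 17.11 — low.
Trying y = 4.45 m: A R^(2/3) = 33.97 — high.
Trying y = 3.48 m: A R^(2/3) = 24.85 — matches.

y_n = 3.48 m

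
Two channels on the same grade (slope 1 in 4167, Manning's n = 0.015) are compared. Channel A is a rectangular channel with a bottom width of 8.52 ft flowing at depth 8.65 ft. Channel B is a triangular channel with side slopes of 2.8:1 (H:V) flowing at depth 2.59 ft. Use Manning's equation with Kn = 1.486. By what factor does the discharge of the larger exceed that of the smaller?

6.92

Channel A: Flow area A = b·y = 8.52 × 8.65 = 73.7 ft². Wetted perimeter P = b + 2y = 8.52 + 2×8.65 = 25.82 ft. Hydraulic radius R = A/P = 73.7/25.82 = 2.854 ft. Q_A = (1.486/0.015)·73.7·2.854^(2/3)·√0.00024 = 227.6 ft³/s.
Channel B: For a triangular section with side slope z = 2.8: A = zy² = 2.8×2.59² = 18.78 ft²; P = 2y√(1+z²) = 2×2.59×2.973 = 15.4 ft. Hydraulic radius R = A/P = 18.78/15.4 = 1.22 ft. Q_B = (1.486/0.015)·18.78·1.22^(2/3)·√0.00024 = 32.9 ft³/s.
The larger discharge is 227.6 ft³/s and the smaller is 32.9 ft³/s; the ratio is 6.92.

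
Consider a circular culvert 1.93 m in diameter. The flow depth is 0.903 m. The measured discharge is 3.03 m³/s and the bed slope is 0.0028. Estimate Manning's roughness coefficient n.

n = 0.014

For a circular section of diameter D = 1.93 m at depth y = 0.903 m, the central angle is θ = 2 arccos(1 − 2y/D) = 3.013 rad. Then A = (D²/8)(θ − sin θ) = 1.343 m² and P = Dθ/2 = 2.908 m.
Hydraulic radius R = A/P = 1.343/2.908 = 0.462 m.
Rearranging Manning's equation: n = (1/Q) A R^(2/3) S^(1/2) = (1/3.03) × 1.343 × 0.462^(2/3) × √0.0028 = 0.014.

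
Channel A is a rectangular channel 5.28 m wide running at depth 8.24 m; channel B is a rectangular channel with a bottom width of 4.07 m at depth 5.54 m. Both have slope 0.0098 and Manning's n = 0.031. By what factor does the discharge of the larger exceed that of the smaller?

2.35

Channel A: Flow area A = b·y = 5.28 × 8.24 = 43.51 m². Wetted perimeter P = b + 2y = 5.28 + 2×8.24 = 21.76 m. Hydraulic radius R = A/P = 43.51/21.76 = 1.999 m. Q_A = (1/0.031)·43.51·1.999^(2/3)·√0.0098 = 220.5 m³/s.
Channel B: Flow area A = b·y = 4.07 × 5.54 = 22.55 m². Wetted perimeter P = b + 2y = 4.07 + 2×5.54 = 15.15 m. Hydraulic radius R = A/P = 22.55/15.15 = 1.488 m. Q_B = (1/0.031)·22.55·1.488^(2/3)·√0.0098 = 93.86 m³/s.
The larger discharge is 220.5 m³/s and the smaller is 93.86 m³/s; the ratio is 2.35.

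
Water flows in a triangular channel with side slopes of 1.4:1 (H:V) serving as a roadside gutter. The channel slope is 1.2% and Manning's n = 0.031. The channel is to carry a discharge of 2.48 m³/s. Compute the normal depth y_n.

y_n = 0.966 m

Manning's equation rearranged: A R^(2/3) = nQ / (1·√S) = 0.031 × 2.48 / (√0.012) = 0.7018.
Try y = 0.735 m: A R^(2/3) = 0.3382 — low.
Try y = 1.23 m: A R^(2/3) = 1.335 — high.
Try y = 0.966 m: A R^(2/3) = 0.701 — ≈ 0.7018.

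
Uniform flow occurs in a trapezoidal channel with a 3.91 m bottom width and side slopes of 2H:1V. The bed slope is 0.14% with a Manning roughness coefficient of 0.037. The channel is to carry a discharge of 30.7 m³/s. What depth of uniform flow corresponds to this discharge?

y_n = 2.56 m

Manning's equation rearranged: A R^(2/3) = nQ / (1·√S) = 0.037 × 30.7 / (√0.0014) = 30.36.
Try y = 1.84 m: A R^(2/3) = 15.33 — short.
Try y = 2.56 m: A R^(2/3) = 30.36 — close enough.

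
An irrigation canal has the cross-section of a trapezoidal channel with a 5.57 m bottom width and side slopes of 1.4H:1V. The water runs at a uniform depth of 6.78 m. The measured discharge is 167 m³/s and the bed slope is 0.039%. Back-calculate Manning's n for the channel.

With bottom width b = 5.57 m and side slope z = 1.4: A = (b + zy)y = (5.57 + 1.4×6.78)×6.78 = 102.1 m²; P = b + 2y√(1+z²) = 5.57 + 2×6.78×1.72 = 28.9 m.
Hydraulic radius R = A/P = 102.1/28.9 = 3.534 m.
Rearranging Manning's equation: n = (1/Q) A R^(2/3) S^(1/2) = (1/167) × 102.1 × 3.534^(2/3) × √0.00039 = 0.028.

n = 0.028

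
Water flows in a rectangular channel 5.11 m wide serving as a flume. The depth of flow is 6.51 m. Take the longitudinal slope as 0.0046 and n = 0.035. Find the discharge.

Flow area A = b·y = 5.11 × 6.51 = 33.27 m². Wetted perimeter P = b + 2y = 5.11 + 2×6.51 = 18.13 m.
Hydraulic radius R = A/P = 33.27/18.13 = 1.835 m.
Manning's equation: Q = (1/n) A R^(2/3) S^(1/2) = (1/0.035) × 33.27 × 1.835^(2/3) × 0.0046^(1/2) = 96.6 m³/s.

Q = 96.6 m³/s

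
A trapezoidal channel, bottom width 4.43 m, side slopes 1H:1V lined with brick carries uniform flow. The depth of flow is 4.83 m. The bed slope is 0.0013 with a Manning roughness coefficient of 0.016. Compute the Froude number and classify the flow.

subcritical

With bottom width b = 4.43 m and side slope z = 1: A = (b + zy)y = (4.43 + 1×4.83)×4.83 = 44.73 m²; P = b + 2y√(1+z²) = 4.43 + 2×4.83×1.414 = 18.09 m.
Hydraulic radius R = A/P = 44.73/18.09 = 2.472 m.
V = (1/n) R^(2/3) √S = (1/0.016) × 2.472^(2/3) × √0.0013 = 4.12 m/s. Hydraulic depth D_h = A/T = 44.73/14.09 = 3.174 m.
Froude number Fr = V/√(g·D_h) = 4.12/√(9.81×3.174) = 0.738, which is less than 1, so the flow is subcritical.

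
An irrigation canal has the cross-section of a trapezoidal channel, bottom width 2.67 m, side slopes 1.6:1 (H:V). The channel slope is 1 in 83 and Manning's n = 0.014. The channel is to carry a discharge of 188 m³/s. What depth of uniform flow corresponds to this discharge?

Manning's equation rearranged: A R^(2/3) = nQ / (1·√S) = 0.014 × 188 / (√0.01205) = 23.98.
At y = 1.97 m: A R^(2/3) = 12.48 — short.
At y = 2.93 m: A R^(2/3) = 29.13 — over.
At y = 2.68 m: A R^(2/3) = 23.98 — ≈ 23.98.

y_n = 2.68 m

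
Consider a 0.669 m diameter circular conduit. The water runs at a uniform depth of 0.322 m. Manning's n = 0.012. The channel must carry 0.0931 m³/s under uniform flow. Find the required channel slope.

S = 0.0005

For a circular section of diameter D = 0.669 m at depth y = 0.322 m, the central angle is θ = 2 arccos(1 − 2y/D) = 3.067 rad. Then A = (D²/8)(θ − sin θ) = 0.1674 m² and P = Dθ/2 = 1.026 m.
Hydraulic radius R = A/P = 0.1674/1.026 = 0.1632 m.
From Manning's equation, S = [nQ / (1 A R^(2/3))]² = [0.012 × 0.0931 / (1 × 0.1674 × 0.1632^(2/3))]² = 0.0005.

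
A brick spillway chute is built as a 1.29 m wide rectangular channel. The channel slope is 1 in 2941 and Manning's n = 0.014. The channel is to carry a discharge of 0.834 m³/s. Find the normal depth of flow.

Manning's equation rearranged: A R^(2/3) = nQ / (1·√S) = 0.014 × 0.834 / (√0.00034) = 0.6332.
Try y = 0.693 m: A R^(2/3) = 0.4304 — too small.
Try y = 1.07 m: A R^(2/3) = 0.7524 — too large.
Try y = 0.933 m: A R^(2/3) = 0.6329 — ≈ 0.6332.

y_n = 0.933 m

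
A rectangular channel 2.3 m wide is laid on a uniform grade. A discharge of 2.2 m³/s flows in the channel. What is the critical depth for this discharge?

For a rectangular channel, critical depth y_c = (q²/g)^(1/3) where q = Q/b = 2.2/2.3 = 0.9565 m²/s.
So y_c = (0.9565²/9.81)^(1/3) = 0.453 m.

y_c = 0.453 m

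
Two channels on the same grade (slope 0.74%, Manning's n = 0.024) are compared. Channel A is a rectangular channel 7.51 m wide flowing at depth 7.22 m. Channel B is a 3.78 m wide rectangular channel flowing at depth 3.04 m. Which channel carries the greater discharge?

Channel A: Flow area A = b·y = 7.51 × 7.22 = 54.22 m². Wetted perimeter P = b + 2y = 7.51 + 2×7.22 = 21.95 m. Hydraulic radius R = A/P = 54.22/21.95 = 2.47 m. Q_A = (1/0.024)·54.22·2.47^(2/3)·√0.0074 = 355.1 m³/s.
Channel B: Flow area A = b·y = 3.78 × 3.04 = 11.49 m². Wetted perimeter P = b + 2y = 3.78 + 2×3.04 = 9.86 m. Hydraulic radius R = A/P = 11.49/9.86 = 1.165 m. Q_B = (1/0.024)·11.49·1.165^(2/3)·√0.0074 = 45.61 m³/s.
Q_A = 355.1 m³/s vs Q_B = 45.61 m³/s, so channel A carries more.

channel A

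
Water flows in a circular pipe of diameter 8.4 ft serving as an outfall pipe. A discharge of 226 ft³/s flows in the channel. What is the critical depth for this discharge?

y_c = 3.72 ft

At critical depth, Q² T / (g A³) = 1, i.e. A³/T = Q²/g = 226²/32.2 = 1586.
At y = 2.61 ft: A³/T = 406.8 — short.
At y = 3.72 ft: A³/T = 1592 — close enough.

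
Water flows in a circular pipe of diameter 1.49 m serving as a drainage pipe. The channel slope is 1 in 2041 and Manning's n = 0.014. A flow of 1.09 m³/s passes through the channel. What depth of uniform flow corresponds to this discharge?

Manning's equation rearranged: A R^(2/3) = nQ / (1·√S) = 0.014 × 1.09 / (√0.00049) = 0.6894.
Try y = 1.14 m: A R^(2/3) = 0.842 — high.
Try y = 0.767 m: A R^(2/3) = 0.4741 — low.
Try y = 0.975 m: A R^(2/3) = 0.6893 — close enough.

y_n = 0.975 m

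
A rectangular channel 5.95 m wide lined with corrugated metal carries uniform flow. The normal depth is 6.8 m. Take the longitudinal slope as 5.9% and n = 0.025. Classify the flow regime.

supercritical

Flow area A = b·y = 5.95 × 6.8 = 40.46 m². Wetted perimeter P = b + 2y = 5.95 + 2×6.8 = 19.55 m.
Hydraulic radius R = A/P = 40.46/19.55 = 2.07 m.
V = (1/n) R^(2/3) √S = (1/0.025) × 2.07^(2/3) × √0.059 = 15.78 m/s. Hydraulic depth D_h = A/T = 40.46/5.95 = 6.8 m.
Froude number Fr = V/√(g·D_h) = 15.78/√(9.81×6.8) = 1.93, which is greater than 1, so the flow is supercritical.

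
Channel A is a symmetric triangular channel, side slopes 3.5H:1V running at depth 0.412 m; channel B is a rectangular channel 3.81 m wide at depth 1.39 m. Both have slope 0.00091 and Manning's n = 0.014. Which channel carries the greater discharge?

channel B

Channel A: For a triangular section with side slope z = 3.5: A = zy² = 3.5×0.412² = 0.5941 m²; P = 2y√(1+z²) = 2×0.412×3.64 = 2.999 m. Hydraulic radius R = A/P = 0.5941/2.999 = 0.1981 m. Q_A = (1/0.014)·0.5941·0.1981^(2/3)·√0.00091 = 0.435 m³/s.
Channel B: Flow area A = b·y = 3.81 × 1.39 = 5.296 m². Wetted perimeter P = b + 2y = 3.81 + 2×1.39 = 6.59 m. Hydraulic radius R = A/P = 5.296/6.59 = 0.8036 m. Q_B = (1/0.014)·5.296·0.8036^(2/3)·√0.00091 = 9.864 m³/s.
Q_A = 0.435 m³/s vs Q_B = 9.864 m³/s, so channel B carries more.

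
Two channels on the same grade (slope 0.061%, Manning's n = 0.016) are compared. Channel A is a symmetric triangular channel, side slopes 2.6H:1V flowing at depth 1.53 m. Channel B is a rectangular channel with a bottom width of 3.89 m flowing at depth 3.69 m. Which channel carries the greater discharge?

Channel A: For a triangular section with side slope z = 2.6: A = zy² = 2.6×1.53² = 6.086 m²; P = 2y√(1+z²) = 2×1.53×2.786 = 8.524 m. Hydraulic radius R = A/P = 6.086/8.524 = 0.714 m. Q_A = (1/0.016)·6.086·0.714^(2/3)·√0.00061 = 7.505 m³/s.
Channel B: Flow area A = b·y = 3.89 × 3.69 = 14.35 m². Wetted perimeter P = b + 2y = 3.89 + 2×3.69 = 11.27 m. Hydraulic radius R = A/P = 14.35/11.27 = 1.274 m. Q_B = (1/0.016)·14.35·1.274^(2/3)·√0.00061 = 26.03 m³/s.
Q_A = 7.505 m³/s vs Q_B = 26.03 m³/s, so channel B carries more.

channel B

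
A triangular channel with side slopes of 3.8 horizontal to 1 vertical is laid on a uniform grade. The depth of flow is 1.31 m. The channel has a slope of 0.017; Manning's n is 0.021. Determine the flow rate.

Q = 29.9 m³/s

For a triangular section with side slope z = 3.8: A = zy² = 3.8×1.31² = 6.521 m²; P = 2y√(1+z²) = 2×1.31×3.929 = 10.29 m.
Hydraulic radius R = A/P = 6.521/10.29 = 0.6334 m.
Manning's equation: Q = (1/n) A R^(2/3) S^(1/2) = (1/0.021) × 6.521 × 0.6334^(2/3) × 0.017^(1/2) = 29.9 m³/s.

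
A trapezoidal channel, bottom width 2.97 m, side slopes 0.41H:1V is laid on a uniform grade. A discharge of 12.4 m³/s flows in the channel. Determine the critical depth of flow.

At critical depth, Q² T / (g A³) = 1, i.e. A³/T = Q²/g = 12.4²/9.81 = 15.67.
Trying y = 0.9 m: A³/T = 7.319 — too small.
Trying y = 1.27 m: A³/T = 21.72 — too large.
Trying y = 1.15 m: A³/T = 15.84 — close enough.

y_c = 1.15 m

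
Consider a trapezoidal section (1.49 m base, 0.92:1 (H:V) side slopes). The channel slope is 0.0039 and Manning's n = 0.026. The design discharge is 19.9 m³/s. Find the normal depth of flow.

Manning's equation rearranged: A R^(2/3) = nQ / (1·√S) = 0.026 × 19.9 / (√0.0039) = 8.285.
Trying y = 2.68 m: A R^(2/3) = 12.03 — too large.
Trying y = 1.98 m: A R^(2/3) = 6.356 — too small.
Trying y = 2.25 m: A R^(2/3) = 8.292 — matches.

y_n = 2.25 m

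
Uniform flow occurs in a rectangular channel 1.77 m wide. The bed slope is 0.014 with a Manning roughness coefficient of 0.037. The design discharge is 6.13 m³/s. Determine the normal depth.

Manning's equation rearranged: A R^(2/3) = nQ / (1·√S) = 0.037 × 6.13 / (√0.014) = 1.917.
Try y = 1.4 m: A R^(2/3) = 1.648 — short.
Try y = 1.58 m: A R^(2/3) = 1.916 — matches.

y_n = 1.58 m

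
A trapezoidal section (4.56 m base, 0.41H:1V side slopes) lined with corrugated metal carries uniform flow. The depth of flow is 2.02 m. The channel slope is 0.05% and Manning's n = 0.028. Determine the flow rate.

Q = 9.92 m³/s

With bottom width b = 4.56 m and side slope z = 0.41: A = (b + zy)y = (4.56 + 0.41×2.02)×2.02 = 10.88 m²; P = b + 2y√(1+z²) = 4.56 + 2×2.02×1.081 = 8.926 m.
Hydraulic radius R = A/P = 10.88/8.926 = 1.219 m.
Manning's equation: Q = (1/n) A R^(2/3) S^(1/2) = (1/0.028) × 10.88 × 1.219^(2/3) × 0.0005^(1/2) = 9.92 m³/s.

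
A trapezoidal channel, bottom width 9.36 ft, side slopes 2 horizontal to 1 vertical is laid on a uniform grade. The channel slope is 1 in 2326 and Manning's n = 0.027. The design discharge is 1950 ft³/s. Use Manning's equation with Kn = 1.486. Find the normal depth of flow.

y_n = 13.2 ft

Manning's equation rearranged: A R^(2/3) = nQ / (1.486·√S) = 0.027 × 1950 / (1.486 × √0.0004299) = 1709.
Try y = 16.8 ft: A R^(2/3) = 3016 — too large.
Try y = 9.61 ft: A R^(2/3) = 829.4 — too small.
Try y = 13.2 ft: A R^(2/3) = 1711 — close enough.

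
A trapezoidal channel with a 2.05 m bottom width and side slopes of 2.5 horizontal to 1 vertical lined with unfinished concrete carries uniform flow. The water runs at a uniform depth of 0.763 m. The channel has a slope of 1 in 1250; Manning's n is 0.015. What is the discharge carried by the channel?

Q = 3.54 m³/s

With bottom width b = 2.05 m and side slope z = 2.5: A = (b + zy)y = (2.05 + 2.5×0.763)×0.763 = 3.02 m²; P = b + 2y√(1+z²) = 2.05 + 2×0.763×2.693 = 6.159 m.
Hydraulic radius R = A/P = 3.02/6.159 = 0.4903 m.
Manning's equation: Q = (1/n) A R^(2/3) S^(1/2) = (1/0.015) × 3.02 × 0.4903^(2/3) × 0.0008^(1/2) = 3.54 m³/s.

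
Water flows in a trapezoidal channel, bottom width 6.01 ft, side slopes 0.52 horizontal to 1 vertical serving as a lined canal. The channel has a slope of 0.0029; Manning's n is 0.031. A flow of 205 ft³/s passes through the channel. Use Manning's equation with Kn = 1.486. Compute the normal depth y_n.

Manning's equation rearranged: A R^(2/3) = nQ / (1.486·√S) = 0.031 × 205 / (1.486 × √0.0029) = 79.41.
At y = 4.4 ft: A R^(2/3) = 63.47 — short.
At y = 6.02 ft: A R^(2/3) = 109.6 — over.
At y = 5.01 ft: A R^(2/3) = 79.39 — close enough.

y_n = 5.01 ft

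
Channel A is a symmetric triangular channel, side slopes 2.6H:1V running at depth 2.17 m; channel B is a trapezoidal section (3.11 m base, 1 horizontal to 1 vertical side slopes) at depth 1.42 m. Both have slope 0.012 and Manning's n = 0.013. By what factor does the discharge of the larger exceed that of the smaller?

2.05

Channel A: For a triangular section with side slope z = 2.6: A = zy² = 2.6×2.17² = 12.24 m²; P = 2y√(1+z²) = 2×2.17×2.786 = 12.09 m. Hydraulic radius R = A/P = 12.24/12.09 = 1.013 m. Q_A = (1/0.013)·12.24·1.013^(2/3)·√0.012 = 104 m³/s.
Channel B: With bottom width b = 3.11 m and side slope z = 1: A = (b + zy)y = (3.11 + 1×1.42)×1.42 = 6.433 m²; P = b + 2y√(1+z²) = 3.11 + 2×1.42×1.414 = 7.126 m. Hydraulic radius R = A/P = 6.433/7.126 = 0.9026 m. Q_B = (1/0.013)·6.433·0.9026^(2/3)·√0.012 = 50.63 m³/s.
The larger discharge is 104 m³/s and the smaller is 50.63 m³/s; the ratio is 2.05.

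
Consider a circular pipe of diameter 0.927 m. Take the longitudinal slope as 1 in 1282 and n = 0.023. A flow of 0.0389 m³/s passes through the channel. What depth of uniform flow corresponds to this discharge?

Manning's equation rearranged: A R^(2/3) = nQ / (1·√S) = 0.023 × 0.0389 / (√0.00078) = 0.03203.
At y = 0.166 m: A R^(2/3) = 0.01781 — short.
At y = 0.261 m: A R^(2/3) = 0.04408 — over.
At y = 0.222 m: A R^(2/3) = 0.03203 — matches.

y_n = 0.222 m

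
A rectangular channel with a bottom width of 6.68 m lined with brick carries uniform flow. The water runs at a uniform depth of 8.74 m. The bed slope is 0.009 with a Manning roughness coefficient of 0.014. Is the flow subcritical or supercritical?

Flow area A = b·y = 6.68 × 8.74 = 58.38 m². Wetted perimeter P = b + 2y = 6.68 + 2×8.74 = 24.16 m.
Hydraulic radius R = A/P = 58.38/24.16 = 2.417 m.
V = (1/n) R^(2/3) √S = (1/0.014) × 2.417^(2/3) × √0.009 = 12.2 m/s. Hydraulic depth D_h = A/T = 58.38/6.68 = 8.74 m.
Froude number Fr = V/√(g·D_h) = 12.2/√(9.81×8.74) = 1.32, which is greater than 1, so the flow is supercritical.

supercritical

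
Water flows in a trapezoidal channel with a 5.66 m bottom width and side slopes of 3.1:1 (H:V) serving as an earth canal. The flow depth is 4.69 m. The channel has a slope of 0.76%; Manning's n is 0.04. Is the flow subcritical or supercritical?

With bottom width b = 5.66 m and side slope z = 3.1: A = (b + zy)y = (5.66 + 3.1×4.69)×4.69 = 94.73 m²; P = b + 2y√(1+z²) = 5.66 + 2×4.69×3.257 = 36.21 m.
Hydraulic radius R = A/P = 94.73/36.21 = 2.616 m.
V = (1/n) R^(2/3) √S = (1/0.04) × 2.616^(2/3) × √0.0076 = 4.138 m/s. Hydraulic depth D_h = A/T = 94.73/34.74 = 2.727 m.
Froude number Fr = V/√(g·D_h) = 4.138/√(9.81×2.727) = 0.8, which is less than 1, so the flow is subcritical.

subcritical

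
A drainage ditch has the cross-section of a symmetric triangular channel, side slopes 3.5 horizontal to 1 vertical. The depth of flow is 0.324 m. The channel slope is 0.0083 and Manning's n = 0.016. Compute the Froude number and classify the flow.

supercritical

For a triangular section with side slope z = 3.5: A = zy² = 3.5×0.324² = 0.3674 m²; P = 2y√(1+z²) = 2×0.324×3.64 = 2.359 m.
Hydraulic radius R = A/P = 0.3674/2.359 = 0.1558 m.
V = (1/n) R^(2/3) √S = (1/0.016) × 0.1558^(2/3) × √0.0083 = 1.648 m/s. Hydraulic depth D_h = A/T = 0.3674/2.268 = 0.162 m.
Froude number Fr = V/√(g·D_h) = 1.648/√(9.81×0.162) = 1.31, which is greater than 1, so the flow is supercritical.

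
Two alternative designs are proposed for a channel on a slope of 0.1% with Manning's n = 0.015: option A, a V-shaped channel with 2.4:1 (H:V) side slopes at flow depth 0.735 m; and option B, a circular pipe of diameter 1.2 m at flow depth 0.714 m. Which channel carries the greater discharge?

Channel A: For a triangular section with side slope z = 2.4: A = zy² = 2.4×0.735² = 1.297 m²; P = 2y√(1+z²) = 2×0.735×2.6 = 3.822 m. Hydraulic radius R = A/P = 1.297/3.822 = 0.3392 m. Q_A = (1/0.015)·1.297·0.3392^(2/3)·√0.001 = 1.33 m³/s.
Channel B: For a circular section of diameter D = 1.2 m at depth y = 0.714 m, the central angle is θ = 2 arccos(1 − 2y/D) = 3.524 rad. Then A = (D²/8)(θ − sin θ) = 0.7015 m² and P = Dθ/2 = 2.114 m. Hydraulic radius R = A/P = 0.7015/2.114 = 0.3318 m. Q_B = (1/0.015)·0.7015·0.3318^(2/3)·√0.001 = 0.7087 m³/s.
Q_A = 1.33 m³/s vs Q_B = 0.7087 m³/s, so channel A carries more.

channel A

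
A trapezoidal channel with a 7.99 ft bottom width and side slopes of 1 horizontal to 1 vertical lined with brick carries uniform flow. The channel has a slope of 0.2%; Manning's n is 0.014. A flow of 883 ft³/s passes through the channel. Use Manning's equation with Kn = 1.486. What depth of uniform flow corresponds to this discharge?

y_n = 5.96 ft

Manning's equation rearranged: A R^(2/3) = nQ / (1.486·√S) = 0.014 × 883 / (1.486 × √0.002) = 186.
Trying y = 7.29 ft: A R^(2/3) = 275.7 — high.
Trying y = 4.73 ft: A R^(2/3) = 120 — low.
Trying y = 5.96 ft: A R^(2/3) = 186 — close enough.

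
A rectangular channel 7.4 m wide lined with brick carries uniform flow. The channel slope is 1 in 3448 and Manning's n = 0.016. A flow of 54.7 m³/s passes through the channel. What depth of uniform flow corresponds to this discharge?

Manning's equation rearranged: A R^(2/3) = nQ / (1·√S) = 0.016 × 54.7 / (√0.00029) = 51.39.
At y = 3.88 m: A R^(2/3) = 43.95 — short.
At y = 4.37 m: A R^(2/3) = 51.39 — matches.

y_n = 4.37 m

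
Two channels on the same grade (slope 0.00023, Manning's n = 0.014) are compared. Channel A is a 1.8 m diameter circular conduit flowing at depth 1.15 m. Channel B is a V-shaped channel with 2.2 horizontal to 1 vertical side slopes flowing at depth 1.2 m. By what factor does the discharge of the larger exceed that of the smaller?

1.92

Channel A: For a circular section of diameter D = 1.8 m at depth y = 1.15 m, the central angle is θ = 2 arccos(1 − 2y/D) = 3.705 rad. Then A = (D²/8)(θ − sin θ) = 1.716 m² and P = Dθ/2 = 3.334 m. Hydraulic radius R = A/P = 1.716/3.334 = 0.5148 m. Q_A = (1/0.014)·1.716·0.5148^(2/3)·√0.00023 = 1.194 m³/s.
Channel B: For a triangular section with side slope z = 2.2: A = zy² = 2.2×1.2² = 3.168 m²; P = 2y√(1+z²) = 2×1.2×2.417 = 5.8 m. Hydraulic radius R = A/P = 3.168/5.8 = 0.5462 m. Q_B = (1/0.014)·3.168·0.5462^(2/3)·√0.00023 = 2.293 m³/s.
The larger discharge is 2.293 m³/s and the smaller is 1.194 m³/s; the ratio is 1.92.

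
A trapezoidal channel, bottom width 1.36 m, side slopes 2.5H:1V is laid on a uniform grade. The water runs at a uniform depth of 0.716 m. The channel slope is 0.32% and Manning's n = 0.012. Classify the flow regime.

supercritical

With bottom width b = 1.36 m and side slope z = 2.5: A = (b + zy)y = (1.36 + 2.5×0.716)×0.716 = 2.255 m²; P = b + 2y√(1+z²) = 1.36 + 2×0.716×2.693 = 5.216 m.
Hydraulic radius R = A/P = 2.255/5.216 = 0.4324 m.
V = (1/n) R^(2/3) √S = (1/0.012) × 0.4324^(2/3) × √0.0032 = 2.696 m/s. Hydraulic depth D_h = A/T = 2.255/4.94 = 0.4566 m.
Froude number Fr = V/√(g·D_h) = 2.696/√(9.81×0.4566) = 1.27, which is greater than 1, so the flow is supercritical.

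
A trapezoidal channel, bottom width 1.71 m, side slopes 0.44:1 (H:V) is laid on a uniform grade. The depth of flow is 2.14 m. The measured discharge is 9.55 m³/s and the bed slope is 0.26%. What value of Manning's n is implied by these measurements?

With bottom width b = 1.71 m and side slope z = 0.44: A = (b + zy)y = (1.71 + 0.44×2.14)×2.14 = 5.674 m²; P = b + 2y√(1+z²) = 1.71 + 2×2.14×1.093 = 6.386 m.
Hydraulic radius R = A/P = 5.674/6.386 = 0.8886 m.
Rearranging Manning's equation: n = (1/Q) A R^(2/3) S^(1/2) = (1/9.55) × 5.674 × 0.8886^(2/3) × √0.0026 = 0.028.

n = 0.028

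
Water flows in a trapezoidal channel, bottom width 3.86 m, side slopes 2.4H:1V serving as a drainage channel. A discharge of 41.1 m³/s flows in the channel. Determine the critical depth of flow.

y_c = 1.63 m

At critical depth, Q² T / (g A³) = 1, i.e. A³/T = Q²/g = 41.1²/9.81 = 172.2.
At y = 1.34 m: A³/T = 82.83 — short.
At y = 2 m: A³/T = 386 — over.
At y = 1.63 m: A³/T = 174 — ≈ 172.2.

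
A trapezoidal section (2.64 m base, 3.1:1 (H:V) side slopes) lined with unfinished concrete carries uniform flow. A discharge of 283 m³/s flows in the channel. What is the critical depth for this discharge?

y_c = 4.02 m

At critical depth, Q² T / (g A³) = 1, i.e. A³/T = Q²/g = 283²/9.81 = 8164.
Trying y = 2.81 m: A³/T = 1618 — low.
Trying y = 5.01 m: A³/T = 22390 — high.
Trying y = 4.02 m: A³/T = 8118 — matches.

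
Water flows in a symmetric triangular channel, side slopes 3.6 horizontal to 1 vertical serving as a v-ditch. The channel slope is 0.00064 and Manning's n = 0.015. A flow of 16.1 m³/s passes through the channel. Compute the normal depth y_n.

Manning's equation rearranged: A R^(2/3) = nQ / (1·√S) = 0.015 × 16.1 / (√0.00064) = 9.546.
At y = 1.19 m: A R^(2/3) = 3.518 — low.
At y = 1.73 m: A R^(2/3) = 9.542 — ≈ 9.546.

y_n = 1.73 m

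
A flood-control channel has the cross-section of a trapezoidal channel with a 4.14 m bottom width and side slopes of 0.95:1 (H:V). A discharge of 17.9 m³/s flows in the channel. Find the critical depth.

y_c = 1.13 m

At critical depth, Q² T / (g A³) = 1, i.e. A³/T = Q²/g = 17.9²/9.81 = 32.66.
Trying y = 1.32 m: A³/T = 54.3 — high.
Trying y = 0.986 m: A³/T = 20.86 — low.
Trying y = 1.13 m: A³/T = 32.52 — ≈ 32.66.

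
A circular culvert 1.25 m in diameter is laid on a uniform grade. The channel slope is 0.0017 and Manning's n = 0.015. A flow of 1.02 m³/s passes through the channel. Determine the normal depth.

y_n = 0.739 m

Manning's equation rearranged: A R^(2/3) = nQ / (1·√S) = 0.015 × 1.02 / (√0.0017) = 0.3711.
Trying y = 0.536 m: A R^(2/3) = 0.216 — low.
Trying y = 0.739 m: A R^(2/3) = 0.3711 — close enough.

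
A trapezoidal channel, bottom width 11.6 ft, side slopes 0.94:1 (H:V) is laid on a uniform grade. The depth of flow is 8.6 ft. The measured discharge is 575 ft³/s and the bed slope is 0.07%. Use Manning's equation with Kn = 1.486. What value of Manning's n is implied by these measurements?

n = 0.033

With bottom width b = 11.6 ft and side slope z = 0.94: A = (b + zy)y = (11.6 + 0.94×8.6)×8.6 = 169.3 ft²; P = b + 2y√(1+z²) = 11.6 + 2×8.6×1.372 = 35.21 ft.
Hydraulic radius R = A/P = 169.3/35.21 = 4.808 ft.
Rearranging Manning's equation: n = (1.486/Q) A R^(2/3) S^(1/2) = (1.486/575) × 169.3 × 4.808^(2/3) × √0.0007 = 0.033.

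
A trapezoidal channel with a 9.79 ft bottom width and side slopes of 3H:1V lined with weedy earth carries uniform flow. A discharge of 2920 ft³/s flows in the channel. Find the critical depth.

At critical depth, Q² T / (g A³) = 1, i.e. A³/T = Q²/g = 2920²/32.2 = 264800.
At y = 5.38 ft: A³/T = 64530 — too small.
At y = 8.72 ft: A³/T = 496000 — too large.
At y = 7.54 ft: A³/T = 265200 — close enough.

y_c = 7.54 ft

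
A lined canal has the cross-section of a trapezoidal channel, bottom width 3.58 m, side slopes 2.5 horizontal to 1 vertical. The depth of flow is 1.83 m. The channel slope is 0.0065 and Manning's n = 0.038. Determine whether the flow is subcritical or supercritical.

With bottom width b = 3.58 m and side slope z = 2.5: A = (b + zy)y = (3.58 + 2.5×1.83)×1.83 = 14.92 m²; P = b + 2y√(1+z²) = 3.58 + 2×1.83×2.693 = 13.43 m.
Hydraulic radius R = A/P = 14.92/13.43 = 1.111 m.
V = (1/n) R^(2/3) √S = (1/0.038) × 1.111^(2/3) × √0.0065 = 2.276 m/s. Hydraulic depth D_h = A/T = 14.92/12.73 = 1.172 m.
Froude number Fr = V/√(g·D_h) = 2.276/√(9.81×1.172) = 0.671, which is less than 1, so the flow is subcritical.

subcritical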